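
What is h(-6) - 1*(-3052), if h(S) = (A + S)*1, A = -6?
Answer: 3040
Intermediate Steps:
h(S) = -6 + S (h(S) = (-6 + S)*1 = -6 + S)
h(-6) - 1*(-3052) = (-6 - 6) - 1*(-3052) = -12 + 3052 = 3040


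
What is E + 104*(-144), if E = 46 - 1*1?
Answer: -14931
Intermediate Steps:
E = 45 (E = 46 - 1 = 45)
E + 104*(-144) = 45 + 104*(-144) = 45 - 14976 = -14931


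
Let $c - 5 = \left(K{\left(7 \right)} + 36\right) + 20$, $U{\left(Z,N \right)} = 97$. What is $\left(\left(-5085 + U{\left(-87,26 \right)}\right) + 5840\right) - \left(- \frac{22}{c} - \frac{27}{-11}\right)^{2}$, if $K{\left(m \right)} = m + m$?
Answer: $\frac{576713411}{680625} \approx 847.33$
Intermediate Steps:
$K{\left(m \right)} = 2 m$
$c = 75$ ($c = 5 + \left(\left(2 \cdot 7 + 36\right) + 20\right) = 5 + \left(\left(14 + 36\right) + 20\right) = 5 + \left(50 + 20\right) = 5 + 70 = 75$)
$\left(\left(-5085 + U{\left(-87,26 \right)}\right) + 5840\right) - \left(- \frac{22}{c} - \frac{27}{-11}\right)^{2} = \left(\left(-5085 + 97\right) + 5840\right) - \left(- \frac{22}{75} - \frac{27}{-11}\right)^{2} = \left(-4988 + 5840\right) - \left(\left(-22\right) \frac{1}{75} - - \frac{27}{11}\right)^{2} = 852 - \left(- \frac{22}{75} + \frac{27}{11}\right)^{2} = 852 - \left(\frac{1783}{825}\right)^{2} = 852 - \frac{3179089}{680625} = \frac{576713411}{680625}$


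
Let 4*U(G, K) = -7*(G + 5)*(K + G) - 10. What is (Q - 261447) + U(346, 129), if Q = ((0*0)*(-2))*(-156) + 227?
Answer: -2211965/4 ≈ -5.5299e+5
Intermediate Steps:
U(G, K) = -5/2 - 7*(5 + G)*(G + K)/4 (U(G, K) = (-7*(G + 5)*(K + G) - 10)/4 = (-7*(5 + G)*(G + K) - 10)/4 = (-10 - 7*(5 + G)*(G + K))/4 = -5/2 - 7*(5 + G)*(G + K)/4)
Q = 227 (Q = (0*(-2))*(-156) + 227 = 0*(-156) + 227 = 0 + 227 = 227)
(Q - 261447) + U(346, 129) = (227 - 261447) + (-5/2 - 35/4*346 - 35/4*129 - 7/4*346**2 - 7/4*346*129) = -261220 + (-5/2 - 6055/2 - 4515/4 - 7/4*119716 - 156219/2) = -261220 + (-5/2 - 6055/2 - 4515/4 - 209503 - 156219/2) = -261220 - 1167085/4 = -2211965/4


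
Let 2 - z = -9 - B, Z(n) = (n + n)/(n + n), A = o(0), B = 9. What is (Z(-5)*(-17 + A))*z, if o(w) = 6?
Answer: -220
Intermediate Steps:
A = 6
Z(n) = 1 (Z(n) = (2*n)/((2*n)) = (2*n)*(1/(2*n)) = 1)
z = 20 (z = 2 - (-9 - 1*9) = 2 - (-9 - 9) = 2 - 1*(-18) = 2 + 18 = 20)
(Z(-5)*(-17 + A))*z = (1*(-17 + 6))*20 = (1*(-11))*20 = -11*20 = -220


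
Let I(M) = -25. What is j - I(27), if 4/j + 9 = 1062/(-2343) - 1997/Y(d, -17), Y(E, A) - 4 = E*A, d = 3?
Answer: 7615807/303164 ≈ 25.121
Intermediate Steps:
Y(E, A) = 4 + A*E (Y(E, A) = 4 + E*A = 4 + A*E)
j = 36707/303164 (j = 4/(-9 + (1062/(-2343) - 1997/(4 - 17*3))) = 4/(-9 + (1062*(-1/2343) - 1997/(4 - 51))) = 4/(-9 + (-354/781 - 1997/(-47))) = 4/(-9 + (-354/781 - 1997*(-1/47))) = 4/(-9 + (-354/781 + 1997/47)) = 4/(-9 + 1543019/36707) = 4/(1212656/36707) = 4*(36707/1212656) = 36707/303164 ≈ 0.12108)
j - I(27) = 36707/303164 - 1*(-25) = 36707/303164 + 25 = 7615807/303164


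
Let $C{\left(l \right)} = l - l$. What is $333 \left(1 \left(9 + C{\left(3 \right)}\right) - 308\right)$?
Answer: $-99567$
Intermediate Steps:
$C{\left(l \right)} = 0$
$333 \left(1 \left(9 + C{\left(3 \right)}\right) - 308\right) = 333 \left(1 \left(9 + 0\right) - 308\right) = 333 \left(1 \cdot 9 - 308\right) = 333 \left(9 - 308\right) = 333 \left(-299\right) = -99567$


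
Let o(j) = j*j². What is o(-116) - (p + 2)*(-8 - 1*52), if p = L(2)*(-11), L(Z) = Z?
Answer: -1562096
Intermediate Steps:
o(j) = j³
p = -22 (p = 2*(-11) = -22)
o(-116) - (p + 2)*(-8 - 1*52) = (-116)³ - (-22 + 2)*(-8 - 1*52) = -1560896 - (-20)*(-8 - 52) = -1560896 - (-20)*(-60) = -1560896 - 1*1200 = -1560896 - 1200 = -1562096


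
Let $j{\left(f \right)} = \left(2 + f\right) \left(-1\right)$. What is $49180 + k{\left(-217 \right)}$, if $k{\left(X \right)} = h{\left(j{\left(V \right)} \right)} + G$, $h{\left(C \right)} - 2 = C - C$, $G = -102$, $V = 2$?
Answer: $49080$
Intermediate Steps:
$j{\left(f \right)} = -2 - f$
$h{\left(C \right)} = 2$ ($h{\left(C \right)} = 2 + \left(C - C\right) = 2 + 0 = 2$)
$k{\left(X \right)} = -100$ ($k{\left(X \right)} = 2 - 102 = -100$)
$49180 + k{\left(-217 \right)} = 49180 - 100 = 49080$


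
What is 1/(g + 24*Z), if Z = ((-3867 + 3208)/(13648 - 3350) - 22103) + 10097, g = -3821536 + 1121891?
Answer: -5149/15384133469 ≈ -3.3470e-7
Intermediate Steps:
g = -2699645
Z = -123638447/10298 (Z = (-659/10298 - 22103) + 10097 = -227617353/10298 + 10097 = -123638447/10298 ≈ -12006.)
1/(g + 24*Z) = 1/(-2699645 + 24*(-123638447/10298)) = 1/(-2699645 - 1483661364/5149) = 1/(-15384133469/5149) = -5149/15384133469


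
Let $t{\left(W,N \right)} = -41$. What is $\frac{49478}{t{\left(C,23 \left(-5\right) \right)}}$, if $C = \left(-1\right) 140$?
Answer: $- \frac{49478}{41} \approx -1206.8$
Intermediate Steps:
$C = -140$
$\frac{49478}{t{\left(C,23 \left(-5\right) \right)}} = \frac{49478}{-41} = 49478 \left(- \frac{1}{41}\right) = - \frac{49478}{41}$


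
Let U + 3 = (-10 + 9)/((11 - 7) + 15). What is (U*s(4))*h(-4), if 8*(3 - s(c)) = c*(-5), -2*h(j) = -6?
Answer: -957/19 ≈ -50.368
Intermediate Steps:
h(j) = 3 (h(j) = -1/2*(-6) = 3)
s(c) = 3 + 5*c/8 (s(c) = 3 - c*(-5)/8 = 3 - (-5)*c/8 = 3 + 5*c/8)
U = -58/19 (U = -3 + (-10 + 9)/((11 - 7) + 15) = -3 - 1/(4 + 15) = -3 - 1/19 = -58/19 ≈ -3.0526)
(U*s(4))*h(-4) = -58*(3 + (5/8)*4)/19*3 = -58*(3 + 5/2)/19*3 = -58/19*11/2*3 = -319/19*3 = -957/19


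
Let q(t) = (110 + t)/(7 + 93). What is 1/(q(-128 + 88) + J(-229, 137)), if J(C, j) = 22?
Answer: 10/227 ≈ 0.044053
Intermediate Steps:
q(t) = 11/10 + t/100 (q(t) = (110 + t)/100 = (110 + t)*(1/100) = 11/10 + t/100)
1/(q(-128 + 88) + J(-229, 137)) = 1/((11/10 + (-128 + 88)/100) + 22) = 1/((11/10 + (1/100)*(-40)) + 22) = 1/((11/10 - 2/5) + 22) = 1/(7/10 + 22) = 1/(227/10) = 10/227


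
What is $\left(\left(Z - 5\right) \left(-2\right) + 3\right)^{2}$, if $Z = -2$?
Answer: $289$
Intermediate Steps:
$\left(\left(Z - 5\right) \left(-2\right) + 3\right)^{2} = \left(\left(-2 - 5\right) \left(-2\right) + 3\right)^{2} = \left(\left(-7\right) \left(-2\right) + 3\right)^{2} = \left(14 + 3\right)^{2} = 17^{2} = 289$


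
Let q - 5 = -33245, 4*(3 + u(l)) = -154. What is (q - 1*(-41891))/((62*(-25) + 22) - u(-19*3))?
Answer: -17302/2973 ≈ -5.8197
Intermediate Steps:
u(l) = -83/2 (u(l) = -3 + (¼)*(-154) = -3 - 77/2 = -83/2)
q = -33240 (q = 5 - 33245 = -33240)
(q - 1*(-41891))/((62*(-25) + 22) - u(-19*3)) = (-33240 - 1*(-41891))/((62*(-25) + 22) - 1*(-83/2)) = (-33240 + 41891)/((-1550 + 22) + 83/2) = 8651/(-1528 + 83/2) = 8651/(-2973/2) = 8651*(-2/2973) = -17302/2973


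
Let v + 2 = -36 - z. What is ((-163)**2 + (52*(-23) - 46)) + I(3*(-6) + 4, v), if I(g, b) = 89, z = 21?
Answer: 25416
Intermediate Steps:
v = -59 (v = -2 + (-36 - 1*21) = -2 + (-36 - 21) = -2 - 57 = -59)
((-163)**2 + (52*(-23) - 46)) + I(3*(-6) + 4, v) = ((-163)**2 + (52*(-23) - 46)) + 89 = (26569 + (-1196 - 46)) + 89 = (26569 - 1242) + 89 = 25327 + 89 = 25416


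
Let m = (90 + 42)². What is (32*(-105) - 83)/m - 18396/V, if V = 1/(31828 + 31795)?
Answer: -1853927393785/1584 ≈ -1.1704e+9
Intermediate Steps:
V = 1/63623 ≈ 1.5718e-5
m = 17424 (m = 132² = 17424)
(32*(-105) - 83)/m - 18396/V = (32*(-105) - 83)/17424 - 18396/1/63623 = (-3360 - 83)*(1/17424) - 18396*63623 = -3443*1/17424 - 1170408708 = -313/1584 - 1170408708 = -1853927393785/1584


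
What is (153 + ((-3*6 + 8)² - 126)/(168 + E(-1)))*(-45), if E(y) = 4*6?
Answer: -220125/32 ≈ -6878.9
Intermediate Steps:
E(y) = 24
(153 + ((-3*6 + 8)² - 126)/(168 + E(-1)))*(-45) = (153 + ((-3*6 + 8)² - 126)/(168 + 24))*(-45) = (153 + ((-18 + 8)² - 126)/192)*(-45) = (153 + ((-10)² - 126)*(1/192))*(-45) = (153 + (100 - 126)*(1/192))*(-45) = (153 - 26*1/192)*(-45) = (153 - 13/96)*(-45) = (14675/96)*(-45) = -220125/32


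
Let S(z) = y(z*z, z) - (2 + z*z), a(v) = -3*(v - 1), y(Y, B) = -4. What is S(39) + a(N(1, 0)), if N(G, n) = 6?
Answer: -1542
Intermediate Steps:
a(v) = 3 - 3*v (a(v) = -3*(-1 + v) = 3 - 3*v)
S(z) = -6 - z² (S(z) = -4 - (2 + z*z) = -4 - (2 + z²) = -4 + (-2 - z²) = -6 - z²)
S(39) + a(N(1, 0)) = (-6 - 1*39²) + (3 - 3*6) = (-6 - 1*1521) + (3 - 18) = (-6 - 1521) - 15 = -1527 - 15 = -1542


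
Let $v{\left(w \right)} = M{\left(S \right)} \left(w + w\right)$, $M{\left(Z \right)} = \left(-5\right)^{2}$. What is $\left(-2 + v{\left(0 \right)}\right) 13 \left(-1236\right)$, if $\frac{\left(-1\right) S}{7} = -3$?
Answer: $32136$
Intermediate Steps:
$S = 21$ ($S = \left(-7\right) \left(-3\right) = 21$)
$M{\left(Z \right)} = 25$
$v{\left(w \right)} = 50 w$ ($v{\left(w \right)} = 25 \left(w + w\right) = 25 \cdot 2 w = 50 w$)
$\left(-2 + v{\left(0 \right)}\right) 13 \left(-1236\right) = \left(-2 + 50 \cdot 0\right) 13 \left(-1236\right) = \left(-2 + 0\right) 13 \left(-1236\right) = \left(-2\right) 13 \left(-1236\right) = \left(-26\right) \left(-1236\right) = 32136$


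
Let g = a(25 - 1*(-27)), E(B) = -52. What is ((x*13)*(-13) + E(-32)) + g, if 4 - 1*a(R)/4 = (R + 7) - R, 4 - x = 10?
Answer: 950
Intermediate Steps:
x = -6 (x = 4 - 1*10 = 4 - 10 = -6)
a(R) = -12 (a(R) = 16 - 4*((R + 7) - R) = 16 - 4*((7 + R) - R) = 16 - 4*7 = 16 - 28 = -12)
g = -12
((x*13)*(-13) + E(-32)) + g = (-6*13*(-13) - 52) - 12 = (-78*(-13) - 52) - 12 = (1014 - 52) - 12 = 962 - 12 = 950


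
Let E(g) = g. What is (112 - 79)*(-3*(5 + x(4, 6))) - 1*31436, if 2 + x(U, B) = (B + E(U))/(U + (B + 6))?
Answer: -254359/8 ≈ -31795.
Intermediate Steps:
x(U, B) = -2 + (B + U)/(6 + B + U) (x(U, B) = -2 + (B + U)/(U + (B + 6)) = -2 + (B + U)/(U + (6 + B)) = -2 + (B + U)/(6 + B + U))
(112 - 79)*(-3*(5 + x(4, 6))) - 1*31436 = (112 - 79)*(-3*(5 + (-12 - 1*6 - 1*4)/(6 + 6 + 4))) - 1*31436 = 33*(-3*(5 + (-12 - 6 - 4)/16)) - 31436 = 33*(-3*(5 + (1/16)*(-22))) - 31436 = 33*(-3*(5 - 11/8)) - 31436 = 33*(-3*29/8) - 31436 = 33*(-87/8) - 31436 = -2871/8 - 31436 = -254359/8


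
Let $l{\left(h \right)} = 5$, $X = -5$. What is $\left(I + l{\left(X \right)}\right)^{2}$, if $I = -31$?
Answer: $676$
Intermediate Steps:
$\left(I + l{\left(X \right)}\right)^{2} = \left(-31 + 5\right)^{2} = \left(-26\right)^{2} = 676$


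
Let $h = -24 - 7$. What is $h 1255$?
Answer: $-38905$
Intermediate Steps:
$h = -31$
$h 1255 = \left(-31\right) 1255 = -38905$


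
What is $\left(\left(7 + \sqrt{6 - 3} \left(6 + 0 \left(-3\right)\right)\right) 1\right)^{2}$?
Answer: $157 + 84 \sqrt{3} \approx 302.49$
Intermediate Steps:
$\left(\left(7 + \sqrt{6 - 3} \left(6 + 0 \left(-3\right)\right)\right) 1\right)^{2} = \left(\left(7 + \sqrt{3} \left(6 + 0\right)\right) 1\right)^{2} = \left(\left(7 + \sqrt{3} \cdot 6\right) 1\right)^{2} = \left(\left(7 + 6 \sqrt{3}\right) 1\right)^{2} = \left(7 + 6 \sqrt{3}\right)^{2}$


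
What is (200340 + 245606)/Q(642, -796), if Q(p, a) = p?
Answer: 222973/321 ≈ 694.62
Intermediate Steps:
(200340 + 245606)/Q(642, -796) = (200340 + 245606)/642 = 445946*(1/642) = 222973/321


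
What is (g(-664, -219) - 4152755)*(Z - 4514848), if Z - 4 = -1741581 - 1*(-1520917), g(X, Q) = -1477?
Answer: 19672398869856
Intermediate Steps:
Z = -220660 (Z = 4 + (-1741581 - 1*(-1520917)) = 4 + (-1741581 + 1520917) = 4 - 220664 = -220660)
(g(-664, -219) - 4152755)*(Z - 4514848) = (-1477 - 4152755)*(-220660 - 4514848) = -4154232*(-4735508) = 19672398869856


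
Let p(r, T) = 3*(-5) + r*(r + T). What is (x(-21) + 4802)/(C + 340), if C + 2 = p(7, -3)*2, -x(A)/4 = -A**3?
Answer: -2303/26 ≈ -88.577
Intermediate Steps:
x(A) = 4*A**3 (x(A) = -(-4)*A**3 = 4*A**3)
p(r, T) = -15 + r*(T + r)
C = 24 (C = -2 + (-15 + 7**2 - 3*7)*2 = -2 + (-15 + 49 - 21)*2 = -2 + 13*2 = -2 + 26 = 24)
(x(-21) + 4802)/(C + 340) = (4*(-21)**3 + 4802)/(24 + 340) = (4*(-9261) + 4802)/364 = (-37044 + 4802)*(1/364) = -32242*1/364 = -2303/26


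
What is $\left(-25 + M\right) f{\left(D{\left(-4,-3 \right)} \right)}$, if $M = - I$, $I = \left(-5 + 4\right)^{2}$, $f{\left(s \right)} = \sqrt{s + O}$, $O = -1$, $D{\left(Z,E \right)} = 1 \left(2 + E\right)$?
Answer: $- 26 i \sqrt{2} \approx - 36.77 i$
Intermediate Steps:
$D{\left(Z,E \right)} = 2 + E$
$f{\left(s \right)} = \sqrt{-1 + s}$ ($f{\left(s \right)} = \sqrt{s - 1} = \sqrt{-1 + s}$)
$I = 1$ ($I = \left(-1\right)^{2} = 1$)
$M = -1$ ($M = \left(-1\right) 1 = -1$)
$\left(-25 + M\right) f{\left(D{\left(-4,-3 \right)} \right)} = \left(-25 - 1\right) \sqrt{-1 + \left(2 - 3\right)} = - 26 \sqrt{-1 - 1} = - 26 \sqrt{-2} = - 26 i \sqrt{2}$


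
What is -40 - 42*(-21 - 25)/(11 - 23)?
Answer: -201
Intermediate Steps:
-40 - 42*(-21 - 25)/(11 - 23) = -40 - (-1932)/(-12) = -40 - (-1932)*(-1)/12 = -40 - 42*23/6 = -40 - 161 = -201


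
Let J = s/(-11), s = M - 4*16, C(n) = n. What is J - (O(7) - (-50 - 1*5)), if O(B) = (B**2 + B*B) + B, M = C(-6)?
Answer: -1690/11 ≈ -153.64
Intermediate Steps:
M = -6
O(B) = B + 2*B**2 (O(B) = (B**2 + B**2) + B = 2*B**2 + B = B + 2*B**2)
s = -70 (s = -6 - 4*16 = -6 - 64 = -70)
J = 70/11 (J = -70/(-11) = -70*(-1/11) = 70/11 ≈ 6.3636)
J - (O(7) - (-50 - 1*5)) = 70/11 - (7*(1 + 2*7) - (-50 - 1*5)) = 70/11 - (7*(1 + 14) - (-50 - 5)) = 70/11 - (7*15 - 1*(-55)) = 70/11 - (105 + 55) = 70/11 - 1*160 = 70/11 - 160 = -1690/11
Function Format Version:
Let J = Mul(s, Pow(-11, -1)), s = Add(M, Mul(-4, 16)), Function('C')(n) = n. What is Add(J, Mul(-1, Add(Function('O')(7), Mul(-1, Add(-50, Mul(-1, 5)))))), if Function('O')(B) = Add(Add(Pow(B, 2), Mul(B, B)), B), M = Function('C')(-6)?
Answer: Rational(-1690, 11) ≈ -153.64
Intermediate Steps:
M = -6
Function('O')(B) = Add(B, Mul(2, Pow(B, 2))) (Function('O')(B) = Add(Add(Pow(B, 2), Pow(B, 2)), B) = Add(Mul(2, Pow(B, 2)), B) = Add(B, Mul(2, Pow(B, 2))))
s = -70 (s = Add(-6, Mul(-4, 16)) = Add(-6, -64) = -70)
J = Rational(70, 11) (J = Mul(-70, Pow(-11, -1)) = Mul(-70, Rational(-1, 11)) = Rational(70, 11) ≈ 6.3636)
Add(J, Mul(-1, Add(Function('O')(7), Mul(-1, Add(-50, Mul(-1, 5)))))) = Add(Rational(70, 11), Mul(-1, Add(Mul(7, Add(1, Mul(2, 7))), Mul(-1, Add(-50, Mul(-1, 5)))))) = Add(Rational(70, 11), Mul(-1, Add(Mul(7, Add(1, 14)), Mul(-1, Add(-50, -5))))) = Add(Rational(70, 11), Mul(-1, Add(Mul(7, 15), Mul(-1, -55)))) = Add(Rational(70, 11), Mul(-1, Add(105, 55))) = Add(Rational(70, 11), Mul(-1, 160)) = Add(Rational(70, 11), -160) = Rational(-1690, 11)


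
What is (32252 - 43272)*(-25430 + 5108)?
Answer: 223948440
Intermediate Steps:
(32252 - 43272)*(-25430 + 5108) = -11020*(-20322) = 223948440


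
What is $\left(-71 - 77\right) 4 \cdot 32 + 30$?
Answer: $-18914$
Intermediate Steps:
$\left(-71 - 77\right) 4 \cdot 32 + 30 = \left(-148\right) 128 + 30 = -18944 + 30 = -18914$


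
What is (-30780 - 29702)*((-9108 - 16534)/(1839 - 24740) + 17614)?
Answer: -24398672018592/22901 ≈ -1.0654e+9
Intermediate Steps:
(-30780 - 29702)*((-9108 - 16534)/(1839 - 24740) + 17614) = -60482*(-25642/(-22901) + 17614) = -60482*(-25642*(-1/22901) + 17614) = -60482*(25642/22901 + 17614) = -60482*403403856/22901 = -24398672018592/22901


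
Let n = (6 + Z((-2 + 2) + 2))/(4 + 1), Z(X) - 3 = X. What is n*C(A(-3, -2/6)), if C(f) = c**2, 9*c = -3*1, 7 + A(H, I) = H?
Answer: 11/45 ≈ 0.24444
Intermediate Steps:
A(H, I) = -7 + H
Z(X) = 3 + X
c = -1/3 (c = (-3*1)/9 = (1/9)*(-3) = -1/3 ≈ -0.33333)
n = 11/5 (n = (6 + (3 + ((-2 + 2) + 2)))/(4 + 1) = (6 + (3 + (0 + 2)))/5 = (6 + (3 + 2))*(1/5) = (6 + 5)*(1/5) = 11*(1/5) = 11/5 ≈ 2.2000)
C(f) = 1/9 (C(f) = (-1/3)**2 = 1/9)
n*C(A(-3, -2/6)) = (11/5)*(1/9) = 11/45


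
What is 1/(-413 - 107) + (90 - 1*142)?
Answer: -27041/520 ≈ -52.002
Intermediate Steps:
1/(-413 - 107) + (90 - 1*142) = 1/(-520) + (90 - 142) = -1/520 - 52 = -27041/520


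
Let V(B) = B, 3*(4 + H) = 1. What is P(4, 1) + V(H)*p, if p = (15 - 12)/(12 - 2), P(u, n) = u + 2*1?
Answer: 49/10 ≈ 4.9000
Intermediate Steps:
H = -11/3 (H = -4 + (⅓)*1 = -4 + ⅓ = -11/3 ≈ -3.6667)
P(u, n) = 2 + u (P(u, n) = u + 2 = 2 + u)
p = 3/10 ≈ 0.30000
P(4, 1) + V(H)*p = (2 + 4) - 11/3*3/10 = 6 - 11/10 = 49/10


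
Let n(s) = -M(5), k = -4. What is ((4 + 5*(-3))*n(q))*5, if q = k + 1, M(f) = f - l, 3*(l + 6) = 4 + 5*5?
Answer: 220/3 ≈ 73.333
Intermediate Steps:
l = 11/3 (l = -6 + (4 + 5*5)/3 = -6 + (4 + 25)/3 = -6 + (⅓)*29 = -6 + 29/3 = 11/3 ≈ 3.6667)
M(f) = -11/3 + f (M(f) = f - 1*11/3 = f - 11/3 = -11/3 + f)
q = -3 (q = -4 + 1 = -3)
n(s) = -4/3 (n(s) = -(-11/3 + 5) = -1*4/3 = -4/3)
((4 + 5*(-3))*n(q))*5 = ((4 + 5*(-3))*(-4/3))*5 = ((4 - 15)*(-4/3))*5 = -11*(-4/3)*5 = (44/3)*5 = 220/3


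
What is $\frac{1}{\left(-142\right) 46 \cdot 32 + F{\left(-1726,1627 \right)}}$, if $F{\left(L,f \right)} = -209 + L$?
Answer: $- \frac{1}{210959} \approx -4.7403 \cdot 10^{-6}$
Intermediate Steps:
$\frac{1}{\left(-142\right) 46 \cdot 32 + F{\left(-1726,1627 \right)}} = \frac{1}{\left(-142\right) 46 \cdot 32 - 1935} = \frac{1}{\left(-6532\right) 32 - 1935} = \frac{1}{-209024 - 1935} = \frac{1}{-210959} = - \frac{1}{210959}$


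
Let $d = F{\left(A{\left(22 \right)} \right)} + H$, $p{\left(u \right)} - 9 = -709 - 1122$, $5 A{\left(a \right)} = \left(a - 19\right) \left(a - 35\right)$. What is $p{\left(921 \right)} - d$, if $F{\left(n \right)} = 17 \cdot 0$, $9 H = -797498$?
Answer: $\frac{781100}{9} \approx 86789.0$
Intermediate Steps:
$H = - \frac{797498}{9}$ ($H = \frac{1}{9} \left(-797498\right) = - \frac{797498}{9} \approx -88611.0$)
$A{\left(a \right)} = \frac{\left(-35 + a\right) \left(-19 + a\right)}{5}$ ($A{\left(a \right)} = \frac{\left(a - 19\right) \left(a - 35\right)}{5} = \frac{\left(-19 + a\right) \left(-35 + a\right)}{5} = \frac{\left(-35 + a\right) \left(-19 + a\right)}{5}$)
$F{\left(n \right)} = 0$
$p{\left(u \right)} = -1822$ ($p{\left(u \right)} = 9 - 1831 = -1822$)
$d = - \frac{797498}{9}$ ($d = 0 - \frac{797498}{9} = - \frac{797498}{9} \approx -88611.0$)
$p{\left(921 \right)} - d = -1822 - - \frac{797498}{9} = -1822 + \frac{797498}{9} = \frac{781100}{9}$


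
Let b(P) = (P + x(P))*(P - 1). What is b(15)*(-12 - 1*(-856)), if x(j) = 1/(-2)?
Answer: 171332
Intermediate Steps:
x(j) = -½
b(P) = (-1 + P)*(-½ + P) (b(P) = (P - ½)*(P - 1) = (-½ + P)*(-1 + P) = (-1 + P)*(-½ + P))
b(15)*(-12 - 1*(-856)) = (½ + 15² - 3/2*15)*(-12 - 1*(-856)) = (½ + 225 - 45/2)*(-12 + 856) = 203*844 = 171332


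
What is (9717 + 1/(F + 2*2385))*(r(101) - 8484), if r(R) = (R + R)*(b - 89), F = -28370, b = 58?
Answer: -1690785200227/11800 ≈ -1.4329e+8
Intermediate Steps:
r(R) = -62*R (r(R) = (R + R)*(58 - 89) = (2*R)*(-31) = -62*R)
(9717 + 1/(F + 2*2385))*(r(101) - 8484) = (9717 + 1/(-28370 + 2*2385))*(-62*101 - 8484) = (9717 + 1/(-28370 + 4770))*(-6262 - 8484) = (9717 + 1/(-23600))*(-14746) = (9717 - 1/23600)*(-14746) = (229321199/23600)*(-14746) = -1690785200227/11800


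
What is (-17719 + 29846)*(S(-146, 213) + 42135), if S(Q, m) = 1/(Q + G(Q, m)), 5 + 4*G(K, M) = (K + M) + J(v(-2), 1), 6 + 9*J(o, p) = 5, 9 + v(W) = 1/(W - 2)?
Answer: 2401052973783/4699 ≈ 5.1097e+8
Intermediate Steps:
v(W) = -9 + 1/(-2 + W) (v(W) = -9 + 1/(W - 2) = -9 + 1/(-2 + W))
J(o, p) = -1/9 (J(o, p) = -2/3 + (1/9)*5 = -2/3 + 5/9 = -1/9)
G(K, M) = -23/18 + K/4 + M/4 (G(K, M) = -5/4 + ((K + M) - 1/9)/4 = -5/4 + (-1/9 + K + M)/4 = -5/4 + (-1/36 + K/4 + M/4) = -23/18 + K/4 + M/4)
S(Q, m) = 1/(-23/18 + m/4 + 5*Q/4) (S(Q, m) = 1/(Q + (-23/18 + Q/4 + m/4)) = 1/(-23/18 + m/4 + 5*Q/4))
(-17719 + 29846)*(S(-146, 213) + 42135) = (-17719 + 29846)*(36/(-46 + 9*213 + 45*(-146)) + 42135) = 12127*(36/(-46 + 1917 - 6570) + 42135) = 12127*(36/(-4699) + 42135) = 12127*(36*(-1/4699) + 42135) = 12127*(-36/4699 + 42135) = 12127*(197992329/4699) = 2401052973783/4699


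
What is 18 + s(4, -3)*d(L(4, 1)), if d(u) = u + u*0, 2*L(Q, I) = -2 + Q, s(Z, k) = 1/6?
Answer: 109/6 ≈ 18.167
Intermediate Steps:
s(Z, k) = ⅙
L(Q, I) = -1 + Q/2 (L(Q, I) = (-2 + Q)/2 = -1 + Q/2)
d(u) = u (d(u) = u + 0 = u)
18 + s(4, -3)*d(L(4, 1)) = 18 + (-1 + (½)*4)/6 = 18 + (-1 + 2)/6 = 18 + (⅙)*1 = 18 + ⅙ = 109/6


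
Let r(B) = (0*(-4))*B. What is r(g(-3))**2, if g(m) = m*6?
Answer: 0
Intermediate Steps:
g(m) = 6*m
r(B) = 0 (r(B) = 0*B = 0)
r(g(-3))**2 = 0**2 = 0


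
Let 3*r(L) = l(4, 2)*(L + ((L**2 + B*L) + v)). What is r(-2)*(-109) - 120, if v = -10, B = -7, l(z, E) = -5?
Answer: 970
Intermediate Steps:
r(L) = 50/3 + 10*L - 5*L**2/3 (r(L) = (-5*(L + ((L**2 - 7*L) - 10)))/3 = (-5*(L + (-10 + L**2 - 7*L)))/3 = (-5*(-10 + L**2 - 6*L))/3 = (50 - 5*L**2 + 30*L)/3 = 50/3 + 10*L - 5*L**2/3)
r(-2)*(-109) - 120 = (50/3 + 10*(-2) - 5/3*(-2)**2)*(-109) - 120 = (50/3 - 20 - 5/3*4)*(-109) - 120 = (50/3 - 20 - 20/3)*(-109) - 120 = -10*(-109) - 120 = 1090 - 120 = 970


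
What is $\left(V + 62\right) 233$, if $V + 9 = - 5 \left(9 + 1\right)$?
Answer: $699$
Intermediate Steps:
$V = -59$ ($V = -9 - 5 \left(9 + 1\right) = -9 - 50 = -59$)
$\left(V + 62\right) 233 = \left(-59 + 62\right) 233 = 3 \cdot 233 = 699$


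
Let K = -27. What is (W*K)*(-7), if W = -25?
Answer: -4725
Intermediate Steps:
(W*K)*(-7) = -25*(-27)*(-7) = 675*(-7) = -4725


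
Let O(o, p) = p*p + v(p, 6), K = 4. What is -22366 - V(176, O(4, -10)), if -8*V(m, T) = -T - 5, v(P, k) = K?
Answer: -179037/8 ≈ -22380.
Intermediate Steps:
v(P, k) = 4
O(o, p) = 4 + p² (O(o, p) = p*p + 4 = p² + 4 = 4 + p²)
V(m, T) = 5/8 + T/8 (V(m, T) = -(-T - 5)/8 = -(-5 - T)/8 = 5/8 + T/8)
-22366 - V(176, O(4, -10)) = -22366 - (5/8 + (4 + (-10)²)/8) = -22366 - (5/8 + (4 + 100)/8) = -22366 - (5/8 + (⅛)*104) = -22366 - (5/8 + 13) = -22366 - 1*109/8 = -22366 - 109/8 = -179037/8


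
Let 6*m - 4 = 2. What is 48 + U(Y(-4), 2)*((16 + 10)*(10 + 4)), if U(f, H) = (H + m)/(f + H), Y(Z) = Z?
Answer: -498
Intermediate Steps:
m = 1 (m = 2/3 + (1/6)*2 = 2/3 + 1/3 = 1)
U(f, H) = (1 + H)/(H + f) (U(f, H) = (H + 1)/(f + H) = (1 + H)/(H + f))
48 + U(Y(-4), 2)*((16 + 10)*(10 + 4)) = 48 + ((1 + 2)/(2 - 4))*((16 + 10)*(10 + 4)) = 48 + (3/(-2))*(26*14) = 48 - 1/2*3*364 = 48 - 3/2*364 = 48 - 546 = -498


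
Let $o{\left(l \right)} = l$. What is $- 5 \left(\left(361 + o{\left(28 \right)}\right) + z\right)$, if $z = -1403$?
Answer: $5070$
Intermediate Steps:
$- 5 \left(\left(361 + o{\left(28 \right)}\right) + z\right) = - 5 \left(\left(361 + 28\right) - 1403\right) = - 5 \left(389 - 1403\right) = \left(-5\right) \left(-1014\right) = 5070$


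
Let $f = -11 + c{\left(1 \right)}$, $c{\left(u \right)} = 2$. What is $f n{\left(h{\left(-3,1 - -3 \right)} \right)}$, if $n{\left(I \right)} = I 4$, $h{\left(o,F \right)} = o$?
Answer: $108$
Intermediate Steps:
$f = -9$ ($f = -11 + 2 = -9$)
$n{\left(I \right)} = 4 I$
$f n{\left(h{\left(-3,1 - -3 \right)} \right)} = - 9 \cdot 4 \left(-3\right) = \left(-9\right) \left(-12\right) = 108$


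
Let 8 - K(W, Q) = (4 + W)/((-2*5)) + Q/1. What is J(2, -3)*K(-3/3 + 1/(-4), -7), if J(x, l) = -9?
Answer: -5499/40 ≈ -137.48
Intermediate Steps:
K(W, Q) = 42/5 - Q + W/10 (K(W, Q) = 8 - ((4 + W)/((-2*5)) + Q/1) = 8 - ((4 + W)/(-10) + Q*1) = 8 - ((4 + W)*(-⅒) + Q) = 8 - ((-⅖ - W/10) + Q) = 8 - (-⅖ + Q - W/10) = 8 + (⅖ - Q + W/10) = 42/5 - Q + W/10)
J(2, -3)*K(-3/3 + 1/(-4), -7) = -9*(42/5 - 1*(-7) + (-3/3 + 1/(-4))/10) = -9*(42/5 + 7 + (-3*⅓ + 1*(-¼))/10) = -9*(42/5 + 7 + (-1 - ¼)/10) = -9*(42/5 + 7 + (⅒)*(-5/4)) = -9*(42/5 + 7 - ⅛) = -9*611/40 = -5499/40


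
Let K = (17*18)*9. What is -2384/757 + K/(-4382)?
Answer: -6265733/1658587 ≈ -3.7778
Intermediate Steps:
K = 2754 (K = 306*9 = 2754)
-2384/757 + K/(-4382) = -2384/757 + 2754/(-4382) = -2384*1/757 + 2754*(-1/4382) = -2384/757 - 1377/2191 = -6265733/1658587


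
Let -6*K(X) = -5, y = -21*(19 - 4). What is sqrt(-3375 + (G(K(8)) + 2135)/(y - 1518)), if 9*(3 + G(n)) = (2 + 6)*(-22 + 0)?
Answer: I*sqrt(102091477371)/5499 ≈ 58.105*I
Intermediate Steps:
y = -315 (y = -21*15 = -315)
K(X) = 5/6 (K(X) = -1/6*(-5) = 5/6)
G(n) = -203/9 (G(n) = -3 + ((2 + 6)*(-22 + 0))/9 = -3 + (8*(-22))/9 = -3 + (1/9)*(-176) = -3 - 176/9 = -203/9)
sqrt(-3375 + (G(K(8)) + 2135)/(y - 1518)) = sqrt(-3375 + (-203/9 + 2135)/(-315 - 1518)) = sqrt(-3375 + (19012/9)/(-1833)) = sqrt(-3375 + (19012/9)*(-1/1833)) = sqrt(-3375 - 19012/16497) = sqrt(-55696387/16497) = I*sqrt(102091477371)/5499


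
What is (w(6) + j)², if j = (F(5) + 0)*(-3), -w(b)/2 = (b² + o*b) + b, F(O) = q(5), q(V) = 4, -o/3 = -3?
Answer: 41616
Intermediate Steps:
o = 9 (o = -3*(-3) = 9)
F(O) = 4
w(b) = -20*b - 2*b² (w(b) = -2*((b² + 9*b) + b) = -2*(b² + 10*b) = -20*b - 2*b²)
j = -12 (j = (4 + 0)*(-3) = 4*(-3) = -12)
(w(6) + j)² = (-2*6*(10 + 6) - 12)² = (-2*6*16 - 12)² = (-192 - 12)² = (-204)² = 41616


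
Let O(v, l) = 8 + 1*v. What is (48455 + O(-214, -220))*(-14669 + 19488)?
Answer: 232511931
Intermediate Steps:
O(v, l) = 8 + v
(48455 + O(-214, -220))*(-14669 + 19488) = (48455 + (8 - 214))*(-14669 + 19488) = (48455 - 206)*4819 = 48249*4819 = 232511931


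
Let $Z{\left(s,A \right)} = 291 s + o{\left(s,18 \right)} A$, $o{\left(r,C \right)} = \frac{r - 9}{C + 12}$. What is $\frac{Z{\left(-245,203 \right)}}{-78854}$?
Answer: $\frac{547603}{591405} \approx 0.92594$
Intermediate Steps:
$o{\left(r,C \right)} = \frac{-9 + r}{12 + C}$
$Z{\left(s,A \right)} = 291 s + A \left(- \frac{3}{10} + \frac{s}{30}\right)$ ($Z{\left(s,A \right)} = 291 s + \frac{-9 + s}{12 + 18} A = 291 s + \frac{-9 + s}{30} A = 291 s + \left(- \frac{3}{10} + \frac{s}{30}\right) A = 291 s + A \left(- \frac{3}{10} + \frac{s}{30}\right)$)
$\frac{Z{\left(-245,203 \right)}}{-78854} = \frac{291 \left(-245\right) + \frac{1}{30} \cdot 203 \left(-9 - 245\right)}{-78854} = \left(-71295 + \frac{1}{30} \cdot 203 \left(-254\right)\right) \left(- \frac{1}{78854}\right) = \left(-71295 - \frac{25781}{15}\right) \left(- \frac{1}{78854}\right) = \left(- \frac{1095206}{15}\right) \left(- \frac{1}{78854}\right) = \frac{547603}{591405}$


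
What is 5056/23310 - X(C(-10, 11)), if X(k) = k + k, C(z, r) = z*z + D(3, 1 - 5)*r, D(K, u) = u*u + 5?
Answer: -7713082/11655 ≈ -661.78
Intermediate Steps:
D(K, u) = 5 + u² (D(K, u) = u² + 5 = 5 + u²)
C(z, r) = z² + 21*r (C(z, r) = z*z + (5 + (1 - 5)²)*r = z² + (5 + (-4)²)*r = z² + (5 + 16)*r = z² + 21*r)
X(k) = 2*k
5056/23310 - X(C(-10, 11)) = 5056/23310 - 2*((-10)² + 21*11) = 5056*(1/23310) - 2*(100 + 231) = 2528/11655 - 2*331 = 2528/11655 - 1*662 = 2528/11655 - 662 = -7713082/11655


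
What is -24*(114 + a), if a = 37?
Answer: -3624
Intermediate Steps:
-24*(114 + a) = -24*(114 + 37) = -24*151 = -3624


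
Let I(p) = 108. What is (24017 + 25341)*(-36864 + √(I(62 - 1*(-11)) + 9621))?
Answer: -1819533312 + 148074*√1081 ≈ -1.8147e+9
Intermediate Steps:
(24017 + 25341)*(-36864 + √(I(62 - 1*(-11)) + 9621)) = (24017 + 25341)*(-36864 + √(108 + 9621)) = 49358*(-36864 + √9729) = 49358*(-36864 + 3*√1081) = -1819533312 + 148074*√1081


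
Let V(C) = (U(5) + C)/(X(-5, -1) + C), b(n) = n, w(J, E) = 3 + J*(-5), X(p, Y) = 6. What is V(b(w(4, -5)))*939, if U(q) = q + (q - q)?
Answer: 11268/11 ≈ 1024.4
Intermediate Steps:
U(q) = q (U(q) = q + 0 = q)
w(J, E) = 3 - 5*J
V(C) = (5 + C)/(6 + C)
V(b(w(4, -5)))*939 = ((5 + (3 - 5*4))/(6 + (3 - 5*4)))*939 = ((5 + (3 - 20))/(6 + (3 - 20)))*939 = ((5 - 17)/(6 - 17))*939 = (-12/(-11))*939 = -1/11*(-12)*939 = (12/11)*939 = 11268/11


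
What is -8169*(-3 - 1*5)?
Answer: 65352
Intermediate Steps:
-8169*(-3 - 1*5) = -8169*(-3 - 5) = -8169*(-8) = 65352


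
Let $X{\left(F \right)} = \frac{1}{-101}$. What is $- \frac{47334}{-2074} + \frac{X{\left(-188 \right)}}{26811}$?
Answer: $\frac{64088128600}{2808103707} \approx 22.823$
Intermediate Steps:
$X{\left(F \right)} = - \frac{1}{101}$
$- \frac{47334}{-2074} + \frac{X{\left(-188 \right)}}{26811} = - \frac{47334}{-2074} - \frac{1}{101 \cdot 26811} = \left(-47334\right) \left(- \frac{1}{2074}\right) - \frac{1}{2707911} = \frac{23667}{1037} - \frac{1}{2707911} = \frac{64088128600}{2808103707}$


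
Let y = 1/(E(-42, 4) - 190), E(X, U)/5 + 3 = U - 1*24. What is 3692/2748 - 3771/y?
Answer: 790157408/687 ≈ 1.1502e+6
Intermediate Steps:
E(X, U) = -135 + 5*U (E(X, U) = -15 + 5*(U - 1*24) = -15 + 5*(U - 24) = -15 + 5*(-24 + U) = -15 + (-120 + 5*U) = -135 + 5*U)
y = -1/305 (y = 1/((-135 + 5*4) - 190) = 1/((-135 + 20) - 190) = 1/(-115 - 190) = 1/(-305) = -1/305 ≈ -0.0032787)
3692/2748 - 3771/y = 3692/2748 - 3771/(-1/305) = 3692*(1/2748) - 3771*(-305) = 923/687 + 1150155 = 790157408/687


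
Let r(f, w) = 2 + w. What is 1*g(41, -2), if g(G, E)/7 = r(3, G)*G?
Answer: 12341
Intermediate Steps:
g(G, E) = 7*G*(2 + G) (g(G, E) = 7*((2 + G)*G) = 7*(G*(2 + G)) = 7*G*(2 + G))
1*g(41, -2) = 1*(7*41*(2 + 41)) = 1*(7*41*43) = 1*12341 = 12341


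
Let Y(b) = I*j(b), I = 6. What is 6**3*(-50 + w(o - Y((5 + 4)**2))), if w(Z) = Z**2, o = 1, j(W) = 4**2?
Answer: 1938600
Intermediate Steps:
j(W) = 16
Y(b) = 96 (Y(b) = 6*16 = 96)
6**3*(-50 + w(o - Y((5 + 4)**2))) = 6**3*(-50 + (1 - 1*96)**2) = 216*(-50 + (1 - 96)**2) = 216*(-50 + (-95)**2) = 216*(-50 + 9025) = 216*8975 = 1938600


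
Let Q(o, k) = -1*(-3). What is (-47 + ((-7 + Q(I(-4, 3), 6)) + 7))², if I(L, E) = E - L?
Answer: 1936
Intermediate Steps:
Q(o, k) = 3
(-47 + ((-7 + Q(I(-4, 3), 6)) + 7))² = (-47 + ((-7 + 3) + 7))² = (-47 + (-4 + 7))² = (-47 + 3)² = (-44)² = 1936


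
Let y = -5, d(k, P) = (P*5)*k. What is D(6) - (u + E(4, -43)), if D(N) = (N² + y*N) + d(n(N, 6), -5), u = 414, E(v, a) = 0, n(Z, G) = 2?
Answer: -458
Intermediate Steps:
d(k, P) = 5*P*k (d(k, P) = (5*P)*k = 5*P*k)
D(N) = -50 + N² - 5*N (D(N) = (N² - 5*N) + 5*(-5)*2 = (N² - 5*N) - 50 = -50 + N² - 5*N)
D(6) - (u + E(4, -43)) = (-50 + 6² - 5*6) - (414 + 0) = (-50 + 36 - 30) - 1*414 = -44 - 414 = -458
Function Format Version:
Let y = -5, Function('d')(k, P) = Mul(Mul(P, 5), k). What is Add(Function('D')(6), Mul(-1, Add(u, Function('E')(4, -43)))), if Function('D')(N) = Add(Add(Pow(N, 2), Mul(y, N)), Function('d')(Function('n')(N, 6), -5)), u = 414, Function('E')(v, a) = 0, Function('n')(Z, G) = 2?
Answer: -458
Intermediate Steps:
Function('d')(k, P) = Mul(5, P, k) (Function('d')(k, P) = Mul(Mul(5, P), k) = Mul(5, P, k))
Function('D')(N) = Add(-50, Pow(N, 2), Mul(-5, N)) (Function('D')(N) = Add(Add(Pow(N, 2), Mul(-5, N)), Mul(5, -5, 2)) = Add(Add(Pow(N, 2), Mul(-5, N)), -50) = Add(-50, Pow(N, 2), Mul(-5, N)))
Add(Function('D')(6), Mul(-1, Add(u, Function('E')(4, -43)))) = Add(Add(-50, Pow(6, 2), Mul(-5, 6)), Mul(-1, Add(414, 0))) = Add(Add(-50, 36, -30), Mul(-1, 414)) = Add(-44, -414) = -458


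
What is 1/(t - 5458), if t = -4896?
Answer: -1/10354 ≈ -9.6581e-5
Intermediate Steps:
1/(t - 5458) = 1/(-4896 - 5458) = 1/(-10354) = -1/10354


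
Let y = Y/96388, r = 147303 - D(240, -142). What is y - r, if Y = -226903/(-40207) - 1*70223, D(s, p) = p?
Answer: -285710919430939/1937736158 ≈ -1.4745e+5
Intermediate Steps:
Y = -2823229258/40207 (Y = -226903*(-1/40207) - 70223 = 226903/40207 - 70223 = -2823229258/40207 ≈ -70217.)
r = 147445 (r = 147303 - 1*(-142) = 147303 + 142 = 147445)
y = -1411614629/1937736158 (y = -2823229258/40207/96388 = -2823229258/40207*1/96388 = -1411614629/1937736158 ≈ -0.72849)
y - r = -1411614629/1937736158 - 1*147445 = -1411614629/1937736158 - 147445 = -285710919430939/1937736158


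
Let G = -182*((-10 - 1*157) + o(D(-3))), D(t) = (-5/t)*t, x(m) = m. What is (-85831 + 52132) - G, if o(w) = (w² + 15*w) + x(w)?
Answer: -74103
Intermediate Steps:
D(t) = -5
o(w) = w² + 16*w (o(w) = (w² + 15*w) + w = w² + 16*w)
G = 40404 (G = -182*((-10 - 1*157) - 5*(16 - 5)) = -182*((-10 - 157) - 5*11) = -182*(-167 - 55) = -182*(-222) = 40404)
(-85831 + 52132) - G = (-85831 + 52132) - 1*40404 = -33699 - 40404 = -74103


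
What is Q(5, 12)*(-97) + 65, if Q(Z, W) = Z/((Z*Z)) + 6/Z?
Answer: -354/5 ≈ -70.800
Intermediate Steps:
Q(Z, W) = 7/Z (Q(Z, W) = Z/(Z²) + 6/Z = Z/Z² + 6/Z = 1/Z + 6/Z = 7/Z)
Q(5, 12)*(-97) + 65 = (7/5)*(-97) + 65 = -679/5 + 65 = -354/5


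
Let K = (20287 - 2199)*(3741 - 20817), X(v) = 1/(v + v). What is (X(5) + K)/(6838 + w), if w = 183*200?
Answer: -3088706879/434380 ≈ -7110.6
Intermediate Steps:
w = 36600
X(v) = 1/(2*v)
K = -308870688 (K = 18088*(-17076) = -308870688)
(X(5) + K)/(6838 + w) = ((½)/5 - 308870688)/(6838 + 36600) = ((½)*(⅕) - 308870688)/43438 = (⅒ - 308870688)*(1/43438) = -3088706879/10*1/43438 = -3088706879/434380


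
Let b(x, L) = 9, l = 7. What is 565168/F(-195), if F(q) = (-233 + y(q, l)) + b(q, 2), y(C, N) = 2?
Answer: -282584/111 ≈ -2545.8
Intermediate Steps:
F(q) = -222 (F(q) = (-233 + 2) + 9 = -231 + 9 = -222)
565168/F(-195) = 565168/(-222) = 565168*(-1/222) = -282584/111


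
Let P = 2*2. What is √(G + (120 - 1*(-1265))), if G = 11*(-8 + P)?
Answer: 3*√149 ≈ 36.620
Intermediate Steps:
P = 4
G = -44 (G = 11*(-8 + 4) = 11*(-4) = -44)
√(G + (120 - 1*(-1265))) = √(-44 + (120 - 1*(-1265))) = √(-44 + (120 + 1265)) = √(-44 + 1385) = √1341 = 3*√149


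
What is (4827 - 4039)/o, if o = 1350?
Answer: 394/675 ≈ 0.58370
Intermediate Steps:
(4827 - 4039)/o = (4827 - 4039)/1350 = 788*(1/1350) = 394/675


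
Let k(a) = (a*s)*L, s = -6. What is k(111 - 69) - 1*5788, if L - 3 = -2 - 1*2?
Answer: -5536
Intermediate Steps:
L = -1 (L = 3 + (-2 - 1*2) = 3 + (-2 - 2) = 3 - 4 = -1)
k(a) = 6*a (k(a) = (a*(-6))*(-1) = -6*a*(-1) = 6*a)
k(111 - 69) - 1*5788 = 6*(111 - 69) - 1*5788 = 6*42 - 5788 = 252 - 5788 = -5536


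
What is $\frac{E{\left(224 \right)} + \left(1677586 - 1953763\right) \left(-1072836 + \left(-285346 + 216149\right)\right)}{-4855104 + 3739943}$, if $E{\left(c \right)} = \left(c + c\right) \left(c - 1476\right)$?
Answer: $- \frac{315402686945}{1115161} \approx -2.8283 \cdot 10^{5}$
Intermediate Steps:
$E{\left(c \right)} = 2 c \left(-1476 + c\right)$
$\frac{E{\left(224 \right)} + \left(1677586 - 1953763\right) \left(-1072836 + \left(-285346 + 216149\right)\right)}{-4855104 + 3739943} = \frac{2 \cdot 224 \left(-1476 + 224\right) + \left(1677586 - 1953763\right) \left(-1072836 + \left(-285346 + 216149\right)\right)}{-4855104 + 3739943} = \frac{2 \cdot 224 \left(-1252\right) - 276177 \left(-1072836 - 69197\right)}{-1115161} = \left(-560896 - -315403247841\right) \left(- \frac{1}{1115161}\right) = \left(-560896 + 315403247841\right) \left(- \frac{1}{1115161}\right) = 315402686945 \left(- \frac{1}{1115161}\right) = - \frac{315402686945}{1115161}$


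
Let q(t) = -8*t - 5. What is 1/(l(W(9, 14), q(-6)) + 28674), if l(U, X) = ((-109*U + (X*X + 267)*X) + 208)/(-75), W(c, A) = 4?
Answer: 15/411958 ≈ 3.6411e-5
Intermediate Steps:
q(t) = -5 - 8*t
l(U, X) = -208/75 + 109*U/75 - X*(267 + X²)/75 (l(U, X) = ((-109*U + (X² + 267)*X) + 208)*(-1/75) = ((-109*U + (267 + X²)*X) + 208)*(-1/75) = ((-109*U + X*(267 + X²)) + 208)*(-1/75) = (208 - 109*U + X*(267 + X²))*(-1/75) = -208/75 + 109*U/75 - X*(267 + X²)/75)
1/(l(W(9, 14), q(-6)) + 28674) = 1/((-208/75 - 89*(-5 - 8*(-6))/25 - (-5 - 8*(-6))³/75 + (109/75)*4) + 28674) = 1/((-208/75 - 89*(-5 + 48)/25 - (-5 + 48)³/75 + 436/75) + 28674) = 1/((-208/75 - 89/25*43 - 1/75*43³ + 436/75) + 28674) = 1/((-208/75 - 3827/25 - 1/75*79507 + 436/75) + 28674) = 1/((-208/75 - 3827/25 - 79507/75 + 436/75) + 28674) = 1/(-18152/15 + 28674) = 1/(411958/15) = 15/411958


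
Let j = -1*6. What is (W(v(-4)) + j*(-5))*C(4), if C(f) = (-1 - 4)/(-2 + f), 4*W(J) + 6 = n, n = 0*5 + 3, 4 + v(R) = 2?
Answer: -585/8 ≈ -73.125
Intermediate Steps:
v(R) = -2 (v(R) = -4 + 2 = -2)
j = -6
n = 3 (n = 0 + 3 = 3)
W(J) = -¾ (W(J) = -3/2 + (¼)*3 = -3/2 + ¾ = -¾)
C(f) = -5/(-2 + f)
(W(v(-4)) + j*(-5))*C(4) = (-¾ - 6*(-5))*(-5/(-2 + 4)) = (-¾ + 30)*(-5/2) = 117*(-5*½)/4 = (117/4)*(-5/2) = -585/8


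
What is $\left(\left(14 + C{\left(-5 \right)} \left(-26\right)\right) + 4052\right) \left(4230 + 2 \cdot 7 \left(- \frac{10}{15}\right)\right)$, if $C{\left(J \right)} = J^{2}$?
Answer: $\frac{43253392}{3} \approx 1.4418 \cdot 10^{7}$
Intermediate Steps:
$\left(\left(14 + C{\left(-5 \right)} \left(-26\right)\right) + 4052\right) \left(4230 + 2 \cdot 7 \left(- \frac{10}{15}\right)\right) = \left(\left(14 + \left(-5\right)^{2} \left(-26\right)\right) + 4052\right) \left(4230 + 2 \cdot 7 \left(- \frac{10}{15}\right)\right) = \left(\left(14 + 25 \left(-26\right)\right) + 4052\right) \left(4230 + 14 \left(\left(-10\right) \frac{1}{15}\right)\right) = \left(\left(14 - 650\right) + 4052\right) \left(4230 + 14 \left(- \frac{2}{3}\right)\right) = \left(-636 + 4052\right) \left(4230 - \frac{28}{3}\right) = 3416 \cdot \frac{12662}{3} = \frac{43253392}{3}$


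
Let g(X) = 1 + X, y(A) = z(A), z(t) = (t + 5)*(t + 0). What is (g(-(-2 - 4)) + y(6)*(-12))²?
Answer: 616225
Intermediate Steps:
z(t) = t*(5 + t) (z(t) = (5 + t)*t = t*(5 + t))
y(A) = A*(5 + A)
(g(-(-2 - 4)) + y(6)*(-12))² = ((1 - (-2 - 4)) + (6*(5 + 6))*(-12))² = ((1 - 1*(-6)) + (6*11)*(-12))² = ((1 + 6) + 66*(-12))² = (7 - 792)² = (-785)² = 616225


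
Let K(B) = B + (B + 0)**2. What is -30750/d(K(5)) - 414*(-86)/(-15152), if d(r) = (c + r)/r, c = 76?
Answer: -1747686753/200764 ≈ -8705.2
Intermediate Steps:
K(B) = B + B**2
d(r) = (76 + r)/r
-30750/d(K(5)) - 414*(-86)/(-15152) = -30750*5*(1 + 5)/(76 + 5*(1 + 5)) - 414*(-86)/(-15152) = -30750*30/(76 + 5*6) + 35604*(-1/15152) = -30750*30/(76 + 30) - 8901/3788 = -30750/((1/30)*106) - 8901/3788 = -30750/53/15 - 8901/3788 = -30750*15/53 - 8901/3788 = -461250/53 - 8901/3788 = -1747686753/200764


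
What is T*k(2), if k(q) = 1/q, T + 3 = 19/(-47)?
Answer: -80/47 ≈ -1.7021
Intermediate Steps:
T = -160/47 (T = -3 + 19/(-47) = -3 + 19*(-1/47) = -3 - 19/47 = -160/47 ≈ -3.4043)
k(q) = 1/q
T*k(2) = -160/47/2 = -160/47*½ = -80/47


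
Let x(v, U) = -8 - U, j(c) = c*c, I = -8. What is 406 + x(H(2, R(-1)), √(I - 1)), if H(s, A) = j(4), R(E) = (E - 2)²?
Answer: 398 - 3*I ≈ 398.0 - 3.0*I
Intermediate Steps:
j(c) = c²
R(E) = (-2 + E)²
H(s, A) = 16 (H(s, A) = 4² = 16)
406 + x(H(2, R(-1)), √(I - 1)) = 406 + (-8 - √(-8 - 1)) = 406 + (-8 - √(-9)) = 406 + (-8 - 3*I) = 398 - 3*I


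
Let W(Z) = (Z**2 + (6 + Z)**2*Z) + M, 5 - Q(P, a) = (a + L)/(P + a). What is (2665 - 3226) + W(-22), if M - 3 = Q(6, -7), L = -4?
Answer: -5712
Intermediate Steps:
Q(P, a) = 5 - (-4 + a)/(P + a) (Q(P, a) = 5 - (a - 4)/(P + a) = 5 - (-4 + a)/(P + a))
M = -3 (M = 3 + (4 + 4*(-7) + 5*6)/(6 - 7) = 3 + (4 - 28 + 30)/(-1) = 3 - 1*6 = 3 - 6 = -3)
W(Z) = -3 + Z**2 + Z*(6 + Z)**2 (W(Z) = (Z**2 + (6 + Z)**2*Z) - 3 = (Z**2 + Z*(6 + Z)**2) - 3 = -3 + Z**2 + Z*(6 + Z)**2)
(2665 - 3226) + W(-22) = (2665 - 3226) + (-3 + (-22)**2 - 22*(6 - 22)**2) = -561 + (-3 + 484 - 22*(-16)**2) = -561 + (-3 + 484 - 22*256) = -561 + (-3 + 484 - 5632) = -561 - 5151 = -5712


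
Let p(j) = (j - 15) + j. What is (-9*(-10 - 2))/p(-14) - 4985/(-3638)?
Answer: -178549/156434 ≈ -1.1414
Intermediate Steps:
p(j) = -15 + 2*j (p(j) = (-15 + j) + j = -15 + 2*j)
(-9*(-10 - 2))/p(-14) - 4985/(-3638) = (-9*(-10 - 2))/(-15 + 2*(-14)) - 4985/(-3638) = (-9*(-12))/(-15 - 28) - 4985*(-1/3638) = 108/(-43) + 4985/3638 = 108*(-1/43) + 4985/3638 = -108/43 + 4985/3638 = -178549/156434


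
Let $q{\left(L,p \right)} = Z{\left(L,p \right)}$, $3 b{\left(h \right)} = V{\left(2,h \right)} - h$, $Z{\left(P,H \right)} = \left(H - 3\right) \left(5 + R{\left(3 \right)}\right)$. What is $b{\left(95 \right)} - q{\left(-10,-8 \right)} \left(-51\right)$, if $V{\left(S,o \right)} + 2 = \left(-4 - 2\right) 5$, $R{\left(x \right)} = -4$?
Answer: $- \frac{1810}{3} \approx -603.33$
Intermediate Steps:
$V{\left(S,o \right)} = -32$ ($V{\left(S,o \right)} = -2 + \left(-4 - 2\right) 5 = -2 - 30 = -32$)
$Z{\left(P,H \right)} = -3 + H$ ($Z{\left(P,H \right)} = \left(H - 3\right) \left(5 - 4\right) = \left(-3 + H\right) 1 = -3 + H$)
$b{\left(h \right)} = - \frac{32}{3} - \frac{h}{3}$ ($b{\left(h \right)} = \frac{-32 - h}{3} = - \frac{32}{3} - \frac{h}{3}$)
$q{\left(L,p \right)} = -3 + p$
$b{\left(95 \right)} - q{\left(-10,-8 \right)} \left(-51\right) = \left(- \frac{32}{3} - \frac{95}{3}\right) - \left(-3 - 8\right) \left(-51\right) = \left(- \frac{32}{3} - \frac{95}{3}\right) - \left(-11\right) \left(-51\right) = - \frac{127}{3} - 561 = - \frac{1810}{3}$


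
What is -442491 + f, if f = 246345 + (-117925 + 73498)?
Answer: -240573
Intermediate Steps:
f = 201918 (f = 246345 - 44427 = 201918)
-442491 + f = -442491 + 201918 = -240573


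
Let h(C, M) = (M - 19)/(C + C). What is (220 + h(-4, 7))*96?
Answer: 21264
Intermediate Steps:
h(C, M) = (-19 + M)/(2*C) (h(C, M) = (-19 + M)/((2*C)) = (-19 + M)*(1/(2*C)) = (-19 + M)/(2*C))
(220 + h(-4, 7))*96 = (220 + (1/2)*(-19 + 7)/(-4))*96 = (220 + (1/2)*(-1/4)*(-12))*96 = (220 + 3/2)*96 = (443/2)*96 = 21264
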